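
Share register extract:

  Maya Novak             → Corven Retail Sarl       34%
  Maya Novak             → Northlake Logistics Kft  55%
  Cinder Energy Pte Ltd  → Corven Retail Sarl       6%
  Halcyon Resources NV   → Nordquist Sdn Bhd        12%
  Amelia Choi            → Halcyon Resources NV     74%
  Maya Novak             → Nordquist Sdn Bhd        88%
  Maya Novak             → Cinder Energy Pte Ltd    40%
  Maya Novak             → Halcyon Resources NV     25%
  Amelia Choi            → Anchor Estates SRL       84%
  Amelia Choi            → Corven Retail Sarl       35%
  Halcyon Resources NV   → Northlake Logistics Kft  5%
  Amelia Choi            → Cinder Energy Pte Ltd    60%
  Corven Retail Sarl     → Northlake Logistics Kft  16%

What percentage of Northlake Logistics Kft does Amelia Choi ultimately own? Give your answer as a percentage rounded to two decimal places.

9.88%

Amelia reaches Northlake along 3 paths.
Via Corven: 35% × 16% = 5.6%.
Via Cinder → Corven: 60% × 6% × 16% = 0.576%.
Via Halcyon: 74% × 5% = 3.7%.
Total: 5.6% + 0.576% + 3.7% = 9.876%.
Rounded: 9.88%.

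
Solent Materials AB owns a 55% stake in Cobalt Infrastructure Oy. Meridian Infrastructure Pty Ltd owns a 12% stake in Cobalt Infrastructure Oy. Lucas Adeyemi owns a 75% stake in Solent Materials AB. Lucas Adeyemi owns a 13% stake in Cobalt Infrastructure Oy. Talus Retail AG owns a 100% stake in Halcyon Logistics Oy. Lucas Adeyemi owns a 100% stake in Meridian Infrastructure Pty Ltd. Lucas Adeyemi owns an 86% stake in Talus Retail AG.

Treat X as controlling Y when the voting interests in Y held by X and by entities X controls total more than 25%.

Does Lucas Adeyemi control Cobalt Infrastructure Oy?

Yes

Lucas holds 75% of Solent, so Lucas controls Solent.
Lucas holds 100% of Meridian, so Lucas controls Meridian.
Solent and Meridian and Lucas together hold 55% + 12% + 13% = 80% of Cobalt, so Lucas controls Cobalt.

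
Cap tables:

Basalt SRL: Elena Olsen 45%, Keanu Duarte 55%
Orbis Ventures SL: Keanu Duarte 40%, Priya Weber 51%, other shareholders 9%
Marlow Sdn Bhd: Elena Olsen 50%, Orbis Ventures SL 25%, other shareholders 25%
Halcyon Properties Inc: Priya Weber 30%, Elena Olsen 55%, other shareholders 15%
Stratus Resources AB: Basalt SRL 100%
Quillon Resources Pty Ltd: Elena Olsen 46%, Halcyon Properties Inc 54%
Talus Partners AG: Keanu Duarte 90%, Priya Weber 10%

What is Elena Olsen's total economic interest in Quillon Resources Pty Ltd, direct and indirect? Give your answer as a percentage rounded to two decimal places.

75.70%

Elena reaches Quillon along 2 paths.
Direct stake: 46% = 46%.
Via Halcyon: 55% × 54% = 29.7%.
Total: 46% + 29.7% = 75.7%.
Rounded: 75.70%.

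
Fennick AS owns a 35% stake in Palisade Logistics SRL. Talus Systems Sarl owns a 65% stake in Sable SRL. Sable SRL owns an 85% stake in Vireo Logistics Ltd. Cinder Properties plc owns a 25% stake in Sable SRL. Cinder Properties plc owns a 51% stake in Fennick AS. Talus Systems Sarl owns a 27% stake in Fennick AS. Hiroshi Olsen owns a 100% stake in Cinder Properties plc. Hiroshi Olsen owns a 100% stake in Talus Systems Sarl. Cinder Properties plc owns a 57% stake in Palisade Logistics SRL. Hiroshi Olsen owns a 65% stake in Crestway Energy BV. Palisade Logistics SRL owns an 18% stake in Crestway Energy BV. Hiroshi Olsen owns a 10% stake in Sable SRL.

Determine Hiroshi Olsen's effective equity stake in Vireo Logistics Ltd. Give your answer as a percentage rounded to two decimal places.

85.00%

Hiroshi reaches Vireo along 3 paths.
Via Talus → Sable: 100% × 65% × 85% = 55.25%.
Via Sable: 10% × 85% = 8.5%.
Via Cinder → Sable: 100% × 25% × 85% = 21.25%.
Total: 55.25% + 8.5% + 21.25% = 85%.
Rounded: 85.00%.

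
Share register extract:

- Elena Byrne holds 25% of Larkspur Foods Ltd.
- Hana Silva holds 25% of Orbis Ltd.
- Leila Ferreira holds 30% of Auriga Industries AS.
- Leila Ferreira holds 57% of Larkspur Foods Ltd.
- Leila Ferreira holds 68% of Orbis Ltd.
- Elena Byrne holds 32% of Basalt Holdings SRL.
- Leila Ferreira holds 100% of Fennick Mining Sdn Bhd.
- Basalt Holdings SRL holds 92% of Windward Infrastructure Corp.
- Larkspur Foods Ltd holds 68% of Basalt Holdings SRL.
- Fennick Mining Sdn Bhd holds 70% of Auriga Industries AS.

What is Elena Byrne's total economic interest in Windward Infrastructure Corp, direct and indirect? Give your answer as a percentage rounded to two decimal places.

45.08%

Elena reaches Windward along 2 paths.
Via Larkspur → Basalt: 25% × 68% × 92% = 15.64%.
Via Basalt: 32% × 92% = 29.44%.
Total: 15.64% + 29.44% = 45.08%.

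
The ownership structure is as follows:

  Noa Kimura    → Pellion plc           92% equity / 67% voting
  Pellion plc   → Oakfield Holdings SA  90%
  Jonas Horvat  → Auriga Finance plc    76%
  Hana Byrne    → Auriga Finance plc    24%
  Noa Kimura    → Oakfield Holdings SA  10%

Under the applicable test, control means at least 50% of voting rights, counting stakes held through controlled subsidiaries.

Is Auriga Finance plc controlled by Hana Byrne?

Hana's largest direct stake is 24% in Auriga, which does not meet the threshold, so Hana controls no company.
In Auriga, Hana's side holds only 24%, not ≥ 50%.
So Hana does not control Auriga.

No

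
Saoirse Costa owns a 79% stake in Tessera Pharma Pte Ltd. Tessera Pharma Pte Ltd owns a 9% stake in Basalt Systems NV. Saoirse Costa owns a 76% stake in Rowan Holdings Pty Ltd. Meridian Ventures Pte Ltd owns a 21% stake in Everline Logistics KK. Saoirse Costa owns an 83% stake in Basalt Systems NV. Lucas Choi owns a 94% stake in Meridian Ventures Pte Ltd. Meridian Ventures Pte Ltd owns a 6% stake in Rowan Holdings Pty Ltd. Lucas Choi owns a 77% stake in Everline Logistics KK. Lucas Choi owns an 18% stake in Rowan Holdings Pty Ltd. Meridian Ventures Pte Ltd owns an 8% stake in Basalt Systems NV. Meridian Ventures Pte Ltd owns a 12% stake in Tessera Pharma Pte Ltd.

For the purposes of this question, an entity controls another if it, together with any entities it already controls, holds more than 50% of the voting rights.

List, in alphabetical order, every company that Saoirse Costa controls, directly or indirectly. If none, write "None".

Saoirse holds 79% of Tessera, so Saoirse controls Tessera.
Saoirse and Tessera together hold 83% + 9% = 92% of Basalt, so Saoirse controls Basalt.
Saoirse holds 76% of Rowan, so Saoirse controls Rowan.
No other company's threshold is met.

Basalt Systems NV, Rowan Holdings Pty Ltd, Tessera Pharma Pte Ltd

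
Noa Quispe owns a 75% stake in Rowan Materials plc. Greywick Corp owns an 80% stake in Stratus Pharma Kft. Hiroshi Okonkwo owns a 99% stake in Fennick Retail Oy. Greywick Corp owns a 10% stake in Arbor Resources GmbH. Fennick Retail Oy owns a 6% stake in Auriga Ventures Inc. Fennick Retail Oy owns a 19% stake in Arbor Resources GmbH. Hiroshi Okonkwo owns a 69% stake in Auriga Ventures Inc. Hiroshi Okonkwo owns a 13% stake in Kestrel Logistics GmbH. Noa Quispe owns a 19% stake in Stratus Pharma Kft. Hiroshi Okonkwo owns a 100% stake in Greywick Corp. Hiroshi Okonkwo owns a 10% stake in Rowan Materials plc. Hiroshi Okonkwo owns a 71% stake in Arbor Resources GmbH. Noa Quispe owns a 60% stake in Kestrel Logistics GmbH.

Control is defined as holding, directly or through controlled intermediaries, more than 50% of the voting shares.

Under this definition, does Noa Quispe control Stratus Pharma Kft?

Noa holds 60% of Kestrel, so Noa controls Kestrel.
Noa holds 75% of Rowan, so Noa controls Rowan.
In Stratus, Noa's side holds only 19%, not > 50%.
So Noa does not control Stratus.

No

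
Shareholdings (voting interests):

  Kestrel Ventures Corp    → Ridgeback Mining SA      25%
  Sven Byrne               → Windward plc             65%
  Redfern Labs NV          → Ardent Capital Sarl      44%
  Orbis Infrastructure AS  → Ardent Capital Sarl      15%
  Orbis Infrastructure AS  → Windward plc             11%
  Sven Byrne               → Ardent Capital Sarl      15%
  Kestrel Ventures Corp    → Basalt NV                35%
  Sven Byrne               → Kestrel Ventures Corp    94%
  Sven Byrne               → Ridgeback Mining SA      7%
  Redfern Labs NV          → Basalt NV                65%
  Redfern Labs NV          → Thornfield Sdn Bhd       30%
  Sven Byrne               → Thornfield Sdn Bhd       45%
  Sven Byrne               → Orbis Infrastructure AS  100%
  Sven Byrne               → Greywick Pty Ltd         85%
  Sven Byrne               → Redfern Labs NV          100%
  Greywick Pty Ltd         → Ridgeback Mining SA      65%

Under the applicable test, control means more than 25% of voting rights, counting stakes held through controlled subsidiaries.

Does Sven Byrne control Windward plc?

Yes

Sven holds 100% of Orbis, so Sven controls Orbis.
Orbis and Sven together hold 11% + 65% = 76% of Windward, so Sven controls Windward.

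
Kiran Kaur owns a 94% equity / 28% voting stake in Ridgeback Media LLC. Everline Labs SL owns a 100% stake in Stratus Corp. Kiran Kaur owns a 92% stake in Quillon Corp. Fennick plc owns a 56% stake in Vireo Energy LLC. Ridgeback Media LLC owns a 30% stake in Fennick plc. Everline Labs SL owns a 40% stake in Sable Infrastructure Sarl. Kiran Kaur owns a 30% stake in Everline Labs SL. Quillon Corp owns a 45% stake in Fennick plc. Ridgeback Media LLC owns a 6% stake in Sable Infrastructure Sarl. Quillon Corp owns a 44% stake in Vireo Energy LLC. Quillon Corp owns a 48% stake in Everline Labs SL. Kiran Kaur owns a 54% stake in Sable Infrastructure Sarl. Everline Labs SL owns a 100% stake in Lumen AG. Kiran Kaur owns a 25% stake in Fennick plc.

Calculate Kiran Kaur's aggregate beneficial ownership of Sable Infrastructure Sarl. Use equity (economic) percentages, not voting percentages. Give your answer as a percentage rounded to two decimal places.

89.30%

Kiran reaches Sable along 4 paths.
Via Ridgeback: 94% × 6% = 5.64%.
Direct stake: 54% = 54%.
Via Quillon → Everline: 92% × 48% × 40% = 17.664%.
Via Everline: 30% × 40% = 12%.
Total: 5.64% + 54% + 17.664% + 12% = 89.304%.
Rounded: 89.30%.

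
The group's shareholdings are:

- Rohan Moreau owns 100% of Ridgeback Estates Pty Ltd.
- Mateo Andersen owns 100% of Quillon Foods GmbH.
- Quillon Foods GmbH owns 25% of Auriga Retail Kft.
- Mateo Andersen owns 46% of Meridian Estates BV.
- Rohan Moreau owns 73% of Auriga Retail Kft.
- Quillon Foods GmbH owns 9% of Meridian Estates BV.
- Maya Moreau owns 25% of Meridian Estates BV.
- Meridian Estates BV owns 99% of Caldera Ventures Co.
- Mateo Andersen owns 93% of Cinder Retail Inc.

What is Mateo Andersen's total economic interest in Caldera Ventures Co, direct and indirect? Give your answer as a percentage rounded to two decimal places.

Mateo reaches Caldera along 2 paths.
Via Quillon → Meridian: 100% × 9% × 99% = 8.91%.
Via Meridian: 46% × 99% = 45.54%.
Total: 8.91% + 45.54% = 54.45%.

54.45%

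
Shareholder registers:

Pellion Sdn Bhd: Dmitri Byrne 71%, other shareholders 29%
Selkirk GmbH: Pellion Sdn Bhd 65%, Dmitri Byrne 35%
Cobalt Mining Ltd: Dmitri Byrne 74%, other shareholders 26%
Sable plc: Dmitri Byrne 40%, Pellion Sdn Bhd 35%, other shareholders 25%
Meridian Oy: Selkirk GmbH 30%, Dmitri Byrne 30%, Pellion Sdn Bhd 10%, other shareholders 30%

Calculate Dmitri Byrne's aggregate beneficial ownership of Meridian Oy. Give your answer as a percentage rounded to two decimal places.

61.45%

Dmitri reaches Meridian along 4 paths.
Via Pellion → Selkirk: 71% × 65% × 30% = 13.845%.
Via Selkirk: 35% × 30% = 10.5%.
Direct stake: 30% = 30%.
Via Pellion: 71% × 10% = 7.1%.
Total: 13.845% + 10.5% + 30% + 7.1% = 61.445%.
Rounded: 61.45%.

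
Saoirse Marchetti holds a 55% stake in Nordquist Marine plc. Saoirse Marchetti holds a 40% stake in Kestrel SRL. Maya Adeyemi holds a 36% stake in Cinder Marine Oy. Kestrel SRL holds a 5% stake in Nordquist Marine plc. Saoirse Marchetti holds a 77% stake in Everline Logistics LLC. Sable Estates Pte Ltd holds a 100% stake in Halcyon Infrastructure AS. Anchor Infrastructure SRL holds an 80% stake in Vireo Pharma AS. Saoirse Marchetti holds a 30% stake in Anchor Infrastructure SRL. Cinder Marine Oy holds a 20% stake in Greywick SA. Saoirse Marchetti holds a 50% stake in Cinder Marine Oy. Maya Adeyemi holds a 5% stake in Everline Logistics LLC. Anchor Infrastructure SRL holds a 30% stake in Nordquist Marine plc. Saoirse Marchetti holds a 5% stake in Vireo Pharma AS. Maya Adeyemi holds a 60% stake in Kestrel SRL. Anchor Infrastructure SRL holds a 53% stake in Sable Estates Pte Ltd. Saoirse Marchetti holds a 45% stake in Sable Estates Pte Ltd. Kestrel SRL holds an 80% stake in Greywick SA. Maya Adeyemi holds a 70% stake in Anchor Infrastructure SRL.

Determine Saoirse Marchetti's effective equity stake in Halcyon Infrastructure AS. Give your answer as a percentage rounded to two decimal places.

Saoirse reaches Halcyon along 2 paths.
Via Anchor → Sable: 30% × 53% × 100% = 15.9%.
Via Sable: 45% × 100% = 45%.
Total: 15.9% + 45% = 60.9%.
Rounded: 60.90%.

60.90%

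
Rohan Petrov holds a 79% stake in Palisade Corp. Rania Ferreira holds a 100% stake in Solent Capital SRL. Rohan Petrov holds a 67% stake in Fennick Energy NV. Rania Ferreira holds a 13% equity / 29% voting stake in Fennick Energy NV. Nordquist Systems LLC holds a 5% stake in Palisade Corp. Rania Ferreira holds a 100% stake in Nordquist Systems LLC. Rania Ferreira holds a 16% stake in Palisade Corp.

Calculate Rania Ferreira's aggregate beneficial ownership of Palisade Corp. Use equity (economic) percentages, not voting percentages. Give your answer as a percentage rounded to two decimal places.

Rania reaches Palisade along 2 paths.
Direct stake: 16% = 16%.
Via Nordquist: 100% × 5% = 5%.
Total: 16% + 5% = 21%.
Rounded: 21.00%.

21.00%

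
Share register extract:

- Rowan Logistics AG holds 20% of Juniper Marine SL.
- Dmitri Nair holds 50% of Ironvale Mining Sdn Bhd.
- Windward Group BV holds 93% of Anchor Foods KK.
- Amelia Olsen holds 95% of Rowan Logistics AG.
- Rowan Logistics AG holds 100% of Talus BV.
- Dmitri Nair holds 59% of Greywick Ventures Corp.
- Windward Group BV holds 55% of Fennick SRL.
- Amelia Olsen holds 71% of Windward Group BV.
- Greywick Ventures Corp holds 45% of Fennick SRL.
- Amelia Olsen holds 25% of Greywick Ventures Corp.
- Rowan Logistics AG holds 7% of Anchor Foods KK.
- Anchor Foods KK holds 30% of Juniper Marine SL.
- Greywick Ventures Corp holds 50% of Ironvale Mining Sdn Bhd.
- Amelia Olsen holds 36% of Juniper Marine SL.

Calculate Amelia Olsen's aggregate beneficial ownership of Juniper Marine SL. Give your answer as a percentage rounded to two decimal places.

Amelia reaches Juniper along 4 paths.
Direct stake: 36% = 36%.
Via Windward → Anchor: 71% × 93% × 30% = 19.809%.
Via Rowan → Anchor: 95% × 7% × 30% = 1.995%.
Via Rowan: 95% × 20% = 19%.
Total: 36% + 19.809% + 1.995% + 19% = 76.804%.
Rounded: 76.80%.

76.80%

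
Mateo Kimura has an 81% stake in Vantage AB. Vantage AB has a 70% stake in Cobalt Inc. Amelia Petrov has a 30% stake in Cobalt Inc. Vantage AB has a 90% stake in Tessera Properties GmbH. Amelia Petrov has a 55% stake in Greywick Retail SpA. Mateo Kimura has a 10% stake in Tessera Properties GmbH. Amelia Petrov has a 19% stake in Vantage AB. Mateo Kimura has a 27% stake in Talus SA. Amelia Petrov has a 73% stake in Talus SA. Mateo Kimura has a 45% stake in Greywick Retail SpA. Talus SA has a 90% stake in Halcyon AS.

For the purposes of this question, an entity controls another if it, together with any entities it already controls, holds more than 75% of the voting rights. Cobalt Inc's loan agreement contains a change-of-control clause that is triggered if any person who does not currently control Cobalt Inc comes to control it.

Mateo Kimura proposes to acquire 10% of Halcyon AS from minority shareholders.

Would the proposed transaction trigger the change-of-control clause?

No

The purchase changes only Mateo's holdings, so Mateo is the only person who could newly come to control Cobalt.
Mateo holds 81% of Vantage, so Mateo controls Vantage.
Vantage and Mateo together hold 90% + 10% = 100% of Tessera, so Mateo controls Tessera.
In Cobalt, Mateo's side holds only 70%, not > 75%.
So before the transaction, Mateo does not control Cobalt.
After the purchase, Mateo holds 10% of Halcyon directly.
Mateo's side now holds 10% of Halcyon, not > 75%, so Mateo still does not control Halcyon.
After the transaction, Mateo's side holds 70% of Cobalt, not > 75%, so Mateo still does not control Cobalt.
No new person acquires control, so the clause is not triggered.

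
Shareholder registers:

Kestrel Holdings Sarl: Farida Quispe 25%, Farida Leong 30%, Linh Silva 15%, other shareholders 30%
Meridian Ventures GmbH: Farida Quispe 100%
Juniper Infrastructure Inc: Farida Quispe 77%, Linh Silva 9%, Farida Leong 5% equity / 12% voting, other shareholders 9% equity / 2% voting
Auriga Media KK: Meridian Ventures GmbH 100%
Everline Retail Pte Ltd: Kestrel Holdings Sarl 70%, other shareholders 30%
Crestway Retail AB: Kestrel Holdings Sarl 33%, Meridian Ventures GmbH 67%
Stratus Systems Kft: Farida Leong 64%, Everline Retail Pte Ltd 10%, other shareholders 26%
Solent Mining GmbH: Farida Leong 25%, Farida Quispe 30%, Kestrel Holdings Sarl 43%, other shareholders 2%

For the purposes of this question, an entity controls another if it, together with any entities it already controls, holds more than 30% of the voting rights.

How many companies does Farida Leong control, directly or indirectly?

1

Farida Leong holds 64% of Stratus, so Farida Leong controls Stratus.
No other company's threshold is met.
Farida Leong controls 1 company.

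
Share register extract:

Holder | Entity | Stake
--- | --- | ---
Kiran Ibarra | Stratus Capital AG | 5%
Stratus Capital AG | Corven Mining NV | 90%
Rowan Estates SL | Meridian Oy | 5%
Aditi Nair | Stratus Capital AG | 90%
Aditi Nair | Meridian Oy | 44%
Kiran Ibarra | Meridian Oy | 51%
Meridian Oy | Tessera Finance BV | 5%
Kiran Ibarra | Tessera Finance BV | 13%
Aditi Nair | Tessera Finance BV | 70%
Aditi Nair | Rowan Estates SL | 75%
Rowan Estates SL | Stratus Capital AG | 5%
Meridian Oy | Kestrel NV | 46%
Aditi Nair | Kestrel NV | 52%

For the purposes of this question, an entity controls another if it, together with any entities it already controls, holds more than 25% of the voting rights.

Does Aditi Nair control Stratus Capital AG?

Aditi holds 75% of Rowan, so Aditi controls Rowan.
Aditi and Rowan together hold 90% + 5% = 95% of Stratus, so Aditi controls Stratus.

Yes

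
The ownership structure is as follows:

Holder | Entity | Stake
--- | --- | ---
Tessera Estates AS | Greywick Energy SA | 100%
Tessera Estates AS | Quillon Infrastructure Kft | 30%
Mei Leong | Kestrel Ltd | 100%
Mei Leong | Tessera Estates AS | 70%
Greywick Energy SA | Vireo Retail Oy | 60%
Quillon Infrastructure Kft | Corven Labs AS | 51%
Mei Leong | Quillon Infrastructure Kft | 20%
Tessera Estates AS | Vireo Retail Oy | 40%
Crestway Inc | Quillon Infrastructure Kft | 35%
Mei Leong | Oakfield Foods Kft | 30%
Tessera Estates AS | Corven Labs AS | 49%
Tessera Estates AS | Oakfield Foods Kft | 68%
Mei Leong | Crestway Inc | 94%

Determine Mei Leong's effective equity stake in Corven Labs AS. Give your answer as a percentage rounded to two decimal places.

Mei reaches Corven along 4 paths.
Via Tessera: 70% × 49% = 34.3%.
Via Tessera → Quillon: 70% × 30% × 51% = 10.71%.
Via Crestway → Quillon: 94% × 35% × 51% = 16.779%.
Via Quillon: 20% × 51% = 10.2%.
Total: 34.3% + 10.71% + 16.779% + 10.2% = 71.989%.
Rounded: 71.99%.

71.99%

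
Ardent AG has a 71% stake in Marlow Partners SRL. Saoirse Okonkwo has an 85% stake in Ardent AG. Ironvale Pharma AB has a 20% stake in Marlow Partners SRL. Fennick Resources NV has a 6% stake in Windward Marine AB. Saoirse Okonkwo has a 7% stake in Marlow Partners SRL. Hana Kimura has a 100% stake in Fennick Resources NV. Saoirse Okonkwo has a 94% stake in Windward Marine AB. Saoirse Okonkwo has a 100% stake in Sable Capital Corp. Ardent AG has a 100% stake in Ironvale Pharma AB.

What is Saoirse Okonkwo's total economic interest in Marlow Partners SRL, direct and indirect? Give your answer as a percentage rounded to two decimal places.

Saoirse reaches Marlow along 3 paths.
Via Ardent: 85% × 71% = 60.35%.
Via Ardent → Ironvale: 85% × 100% × 20% = 17%.
Direct stake: 7% = 7%.
Total: 60.35% + 17% + 7% = 84.35%.

84.35%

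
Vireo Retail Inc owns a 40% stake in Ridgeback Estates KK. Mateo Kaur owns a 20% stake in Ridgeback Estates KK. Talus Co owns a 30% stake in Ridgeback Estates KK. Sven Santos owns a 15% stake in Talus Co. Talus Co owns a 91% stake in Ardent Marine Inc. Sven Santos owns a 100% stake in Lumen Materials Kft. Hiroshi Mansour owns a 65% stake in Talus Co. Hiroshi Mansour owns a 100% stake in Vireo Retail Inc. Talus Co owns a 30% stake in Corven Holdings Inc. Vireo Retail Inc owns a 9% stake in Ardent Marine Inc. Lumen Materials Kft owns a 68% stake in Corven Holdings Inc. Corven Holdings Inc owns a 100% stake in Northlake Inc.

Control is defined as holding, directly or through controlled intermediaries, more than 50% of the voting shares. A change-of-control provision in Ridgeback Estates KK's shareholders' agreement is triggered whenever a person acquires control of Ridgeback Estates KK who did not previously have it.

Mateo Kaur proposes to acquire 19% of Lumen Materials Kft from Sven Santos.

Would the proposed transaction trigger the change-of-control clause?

No

The purchase adds only to Mateo's holdings (Sven's stake shrinks), so Mateo is the only person who could newly come to control Ridgeback.
Mateo's largest direct stake is 20% in Ridgeback, which does not meet the threshold, so Mateo controls no company.
In Ridgeback, Mateo's side holds only 20%, not > 50%.
So before the transaction, Mateo does not control Ridgeback.
After the purchase, Mateo holds 19% of Lumen directly, and Sven's stake falls to 81%.
Mateo's side now holds 19% of Lumen, not > 50%, so Mateo still does not control Lumen.
After the transaction, Mateo's side holds 20% of Ridgeback, not > 50%, so Mateo still does not control Ridgeback.
No new person acquires control, so the clause is not triggered.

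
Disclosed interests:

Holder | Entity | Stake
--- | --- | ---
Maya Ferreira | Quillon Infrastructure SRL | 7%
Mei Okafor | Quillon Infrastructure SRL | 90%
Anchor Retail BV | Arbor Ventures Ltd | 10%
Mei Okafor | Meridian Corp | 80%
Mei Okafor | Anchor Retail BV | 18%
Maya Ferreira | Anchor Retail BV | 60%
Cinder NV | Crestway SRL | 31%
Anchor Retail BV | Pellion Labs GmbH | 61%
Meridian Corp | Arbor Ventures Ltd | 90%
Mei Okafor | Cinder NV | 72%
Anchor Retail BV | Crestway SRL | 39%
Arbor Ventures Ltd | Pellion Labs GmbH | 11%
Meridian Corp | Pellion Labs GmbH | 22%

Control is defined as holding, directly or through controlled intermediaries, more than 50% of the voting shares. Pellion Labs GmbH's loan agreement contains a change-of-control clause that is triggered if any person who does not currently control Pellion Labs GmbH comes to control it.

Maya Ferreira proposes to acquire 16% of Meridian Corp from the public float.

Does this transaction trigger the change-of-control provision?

The purchase changes only Maya's holdings, so Maya is the only person who could newly come to control Pellion.
Maya holds 60% of Anchor, so Maya controls Anchor.
Anchor holds 61% of Pellion, so Maya controls Pellion.
So Maya already controls Pellion before the transaction.
After the purchase, Maya holds 16% of Meridian directly.
Maya controlled Pellion already, so this is not a new person acquiring control; every other person's position is unchanged or reduced.
No new person acquires control, so the clause is not triggered.

No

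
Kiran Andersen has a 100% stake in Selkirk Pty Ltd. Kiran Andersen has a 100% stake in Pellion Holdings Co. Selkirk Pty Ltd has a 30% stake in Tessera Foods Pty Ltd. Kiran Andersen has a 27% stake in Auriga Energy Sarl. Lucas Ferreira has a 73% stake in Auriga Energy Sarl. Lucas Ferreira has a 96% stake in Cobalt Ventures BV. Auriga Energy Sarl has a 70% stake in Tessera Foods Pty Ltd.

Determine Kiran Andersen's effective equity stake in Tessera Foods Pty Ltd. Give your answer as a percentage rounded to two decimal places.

48.90%

Kiran reaches Tessera along 2 paths.
Via Selkirk: 100% × 30% = 30%.
Via Auriga: 27% × 70% = 18.9%.
Total: 30% + 18.9% = 48.9%.
Rounded: 48.90%.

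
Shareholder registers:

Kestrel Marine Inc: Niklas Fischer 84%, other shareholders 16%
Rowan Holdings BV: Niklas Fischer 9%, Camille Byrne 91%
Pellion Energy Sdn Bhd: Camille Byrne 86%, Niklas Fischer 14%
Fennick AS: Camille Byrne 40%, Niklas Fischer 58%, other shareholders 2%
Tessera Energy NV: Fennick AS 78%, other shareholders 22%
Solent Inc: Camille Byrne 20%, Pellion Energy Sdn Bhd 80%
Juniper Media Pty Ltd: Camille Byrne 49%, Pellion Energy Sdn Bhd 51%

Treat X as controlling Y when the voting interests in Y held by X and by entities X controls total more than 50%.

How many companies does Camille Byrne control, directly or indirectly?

4

Camille holds 91% of Rowan, so Camille controls Rowan.
Camille holds 86% of Pellion, so Camille controls Pellion.
Camille and Pellion together hold 20% + 80% = 100% of Solent, so Camille controls Solent.
Camille and Pellion together hold 49% + 51% = 100% of Juniper, so Camille controls Juniper.
No other company's threshold is met.
Camille controls 4 companies.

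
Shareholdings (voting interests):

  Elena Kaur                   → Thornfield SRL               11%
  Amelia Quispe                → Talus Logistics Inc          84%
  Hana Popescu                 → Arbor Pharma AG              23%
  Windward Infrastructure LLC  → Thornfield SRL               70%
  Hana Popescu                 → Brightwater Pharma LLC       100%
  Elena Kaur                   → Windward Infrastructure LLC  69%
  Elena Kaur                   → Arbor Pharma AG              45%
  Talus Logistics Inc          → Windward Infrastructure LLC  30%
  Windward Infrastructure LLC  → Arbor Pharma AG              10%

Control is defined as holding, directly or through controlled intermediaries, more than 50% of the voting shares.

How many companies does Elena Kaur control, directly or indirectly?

3

Elena holds 69% of Windward, so Elena controls Windward.
Windward and Elena together hold 70% + 11% = 81% of Thornfield, so Elena controls Thornfield.
Windward and Elena together hold 10% + 45% = 55% of Arbor, so Elena controls Arbor.
No other company's threshold is met.
Elena controls 3 companies.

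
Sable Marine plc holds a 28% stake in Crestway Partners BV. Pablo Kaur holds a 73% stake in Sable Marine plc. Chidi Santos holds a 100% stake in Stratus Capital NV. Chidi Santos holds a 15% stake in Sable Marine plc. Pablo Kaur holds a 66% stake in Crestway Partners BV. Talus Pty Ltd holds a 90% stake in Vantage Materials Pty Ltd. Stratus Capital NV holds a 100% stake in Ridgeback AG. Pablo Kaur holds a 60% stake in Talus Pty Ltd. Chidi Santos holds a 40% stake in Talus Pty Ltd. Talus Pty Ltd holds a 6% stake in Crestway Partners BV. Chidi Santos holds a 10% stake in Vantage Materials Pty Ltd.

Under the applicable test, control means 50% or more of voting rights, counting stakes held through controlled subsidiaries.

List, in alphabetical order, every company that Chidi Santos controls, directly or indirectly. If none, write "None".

Ridgeback AG, Stratus Capital NV

Chidi holds 100% of Stratus, so Chidi controls Stratus.
Stratus holds 100% of Ridgeback, so Chidi controls Ridgeback.
No other company's threshold is met.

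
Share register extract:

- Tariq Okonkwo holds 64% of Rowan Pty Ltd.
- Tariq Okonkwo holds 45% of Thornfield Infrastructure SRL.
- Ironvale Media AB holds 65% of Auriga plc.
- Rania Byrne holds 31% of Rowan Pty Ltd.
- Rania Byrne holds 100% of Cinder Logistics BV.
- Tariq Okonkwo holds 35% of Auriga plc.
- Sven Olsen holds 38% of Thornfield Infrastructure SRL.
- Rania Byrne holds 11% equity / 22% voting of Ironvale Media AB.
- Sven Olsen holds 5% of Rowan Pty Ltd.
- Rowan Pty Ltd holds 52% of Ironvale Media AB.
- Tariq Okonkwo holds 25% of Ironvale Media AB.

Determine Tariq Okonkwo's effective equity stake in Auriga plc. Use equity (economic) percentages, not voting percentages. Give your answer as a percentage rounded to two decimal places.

Tariq reaches Auriga along 3 paths.
Direct stake: 35% = 35%.
Via Rowan → Ironvale: 64% × 52% × 65% = 21.632%.
Via Ironvale: 25% × 65% = 16.25%.
Total: 35% + 21.632% + 16.25% = 72.882%.
Rounded: 72.88%.

72.88%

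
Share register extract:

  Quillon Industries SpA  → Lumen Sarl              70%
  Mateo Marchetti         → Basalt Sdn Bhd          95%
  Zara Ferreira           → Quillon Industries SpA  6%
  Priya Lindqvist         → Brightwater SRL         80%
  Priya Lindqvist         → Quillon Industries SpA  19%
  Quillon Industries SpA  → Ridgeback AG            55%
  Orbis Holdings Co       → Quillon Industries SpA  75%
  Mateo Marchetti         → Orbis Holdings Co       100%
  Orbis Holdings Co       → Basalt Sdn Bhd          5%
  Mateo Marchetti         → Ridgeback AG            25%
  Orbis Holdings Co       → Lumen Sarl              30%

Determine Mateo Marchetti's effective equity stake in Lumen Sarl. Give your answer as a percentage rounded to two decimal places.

Mateo reaches Lumen along 2 paths.
Via Orbis → Quillon: 100% × 75% × 70% = 52.5%.
Via Orbis: 100% × 30% = 30%.
Total: 52.5% + 30% = 82.5%.
Rounded: 82.50%.

82.50%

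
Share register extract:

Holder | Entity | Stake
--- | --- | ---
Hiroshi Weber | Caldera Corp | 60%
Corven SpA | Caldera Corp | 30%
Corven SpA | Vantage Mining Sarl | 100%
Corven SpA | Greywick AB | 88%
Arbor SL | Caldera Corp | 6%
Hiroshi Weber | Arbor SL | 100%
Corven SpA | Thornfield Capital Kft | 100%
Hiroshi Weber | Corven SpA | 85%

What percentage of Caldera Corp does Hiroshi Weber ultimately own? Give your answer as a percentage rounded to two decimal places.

Hiroshi reaches Caldera along 3 paths.
Via Corven: 85% × 30% = 25.5%.
Via Arbor: 100% × 6% = 6%.
Direct stake: 60% = 60%.
Total: 25.5% + 6% + 60% = 91.5%.
Rounded: 91.50%.

91.50%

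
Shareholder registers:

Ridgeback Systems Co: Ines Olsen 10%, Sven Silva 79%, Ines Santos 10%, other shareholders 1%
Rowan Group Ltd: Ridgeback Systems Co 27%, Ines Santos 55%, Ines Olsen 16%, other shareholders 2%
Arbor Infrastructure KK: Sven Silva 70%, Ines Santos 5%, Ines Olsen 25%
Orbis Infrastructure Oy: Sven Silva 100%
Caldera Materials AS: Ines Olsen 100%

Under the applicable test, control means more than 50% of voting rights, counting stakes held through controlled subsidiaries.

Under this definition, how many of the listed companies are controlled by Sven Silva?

Sven holds 79% of Ridgeback, so Sven controls Ridgeback.
Sven holds 70% of Arbor, so Sven controls Arbor.
Sven holds 100% of Orbis, so Sven controls Orbis.
No other company's threshold is met.
Sven controls 3 companies.

3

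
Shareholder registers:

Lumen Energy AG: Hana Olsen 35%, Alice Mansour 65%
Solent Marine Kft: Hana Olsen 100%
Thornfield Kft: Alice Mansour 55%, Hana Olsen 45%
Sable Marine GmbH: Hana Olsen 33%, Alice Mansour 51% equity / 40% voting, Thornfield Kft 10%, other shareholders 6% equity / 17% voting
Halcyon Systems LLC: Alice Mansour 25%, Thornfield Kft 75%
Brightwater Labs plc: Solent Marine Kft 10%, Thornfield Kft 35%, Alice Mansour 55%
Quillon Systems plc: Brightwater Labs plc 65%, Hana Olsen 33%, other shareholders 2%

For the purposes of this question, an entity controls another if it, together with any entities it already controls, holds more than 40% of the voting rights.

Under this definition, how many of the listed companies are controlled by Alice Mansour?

Alice holds 65% of Lumen, so Alice controls Lumen.
Alice holds 55% of Thornfield, so Alice controls Thornfield.
Alice and Thornfield together hold 40% + 10% = 50% of Sable, so Alice controls Sable.
Alice and Thornfield together hold 25% + 75% = 100% of Halcyon, so Alice controls Halcyon.
Thornfield and Alice together hold 35% + 55% = 90% of Brightwater, so Alice controls Brightwater.
Brightwater holds 65% of Quillon, so Alice controls Quillon.
No other company's threshold is met.
Alice controls 6 companies.

6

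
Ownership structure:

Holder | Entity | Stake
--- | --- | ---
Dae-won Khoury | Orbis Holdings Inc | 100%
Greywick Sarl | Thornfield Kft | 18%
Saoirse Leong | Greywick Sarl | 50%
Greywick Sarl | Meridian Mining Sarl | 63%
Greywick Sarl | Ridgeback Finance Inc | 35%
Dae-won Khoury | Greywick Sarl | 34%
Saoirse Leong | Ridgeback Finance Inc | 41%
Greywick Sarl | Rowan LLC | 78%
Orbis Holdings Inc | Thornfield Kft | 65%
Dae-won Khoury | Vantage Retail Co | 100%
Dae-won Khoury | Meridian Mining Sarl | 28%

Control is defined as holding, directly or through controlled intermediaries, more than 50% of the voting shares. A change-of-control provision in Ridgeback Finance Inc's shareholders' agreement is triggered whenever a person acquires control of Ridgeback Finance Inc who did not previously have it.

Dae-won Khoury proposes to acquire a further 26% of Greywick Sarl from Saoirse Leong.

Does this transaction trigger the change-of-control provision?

No

The purchase adds only to Dae-won's holdings (Saoirse's stake shrinks), so Dae-won is the only person who could newly come to control Ridgeback.
Dae-won holds 100% of Orbis, so Dae-won controls Orbis.
Orbis holds 65% of Thornfield, so Dae-won controls Thornfield.
Dae-won holds 100% of Vantage, so Dae-won controls Vantage.
Neither Dae-won nor any entity Dae-won controls holds any voting interest in Ridgeback.
So before the transaction, Dae-won does not control Ridgeback.
After the purchase, Dae-won's direct stake in Greywick rises to 34% + 26% = 60%, and Saoirse's stake falls to 24%.
Dae-won holds 60% of Greywick, so Dae-won controls Greywick.
Greywick holds 78% of Rowan, so Dae-won controls Rowan.
Greywick and Orbis together hold 18% + 65% = 83% of Thornfield, so Dae-won controls Thornfield.
Dae-won and Greywick together hold 28% + 63% = 91% of Meridian, so Dae-won controls Meridian.
After the transaction, Dae-won's side holds 35% of Ridgeback, not > 50%, so Dae-won still does not control Ridgeback.
No new person acquires control, so the clause is not triggered.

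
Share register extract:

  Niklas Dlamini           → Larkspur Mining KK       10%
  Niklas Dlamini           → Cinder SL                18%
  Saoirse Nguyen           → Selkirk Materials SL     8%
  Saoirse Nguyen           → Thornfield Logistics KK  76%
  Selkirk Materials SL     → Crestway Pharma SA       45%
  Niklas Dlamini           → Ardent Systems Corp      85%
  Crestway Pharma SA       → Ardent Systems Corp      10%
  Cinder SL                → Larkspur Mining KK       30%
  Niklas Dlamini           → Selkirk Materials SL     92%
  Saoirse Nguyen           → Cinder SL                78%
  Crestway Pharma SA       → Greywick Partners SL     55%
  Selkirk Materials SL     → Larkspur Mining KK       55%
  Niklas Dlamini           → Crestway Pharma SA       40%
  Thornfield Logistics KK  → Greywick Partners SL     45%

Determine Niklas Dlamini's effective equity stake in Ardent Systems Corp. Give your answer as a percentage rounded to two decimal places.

Niklas reaches Ardent along 3 paths.
Direct stake: 85% = 85%.
Via Crestway: 40% × 10% = 4%.
Via Selkirk → Crestway: 92% × 45% × 10% = 4.14%.
Total: 85% + 4% + 4.14% = 93.14%.

93.14%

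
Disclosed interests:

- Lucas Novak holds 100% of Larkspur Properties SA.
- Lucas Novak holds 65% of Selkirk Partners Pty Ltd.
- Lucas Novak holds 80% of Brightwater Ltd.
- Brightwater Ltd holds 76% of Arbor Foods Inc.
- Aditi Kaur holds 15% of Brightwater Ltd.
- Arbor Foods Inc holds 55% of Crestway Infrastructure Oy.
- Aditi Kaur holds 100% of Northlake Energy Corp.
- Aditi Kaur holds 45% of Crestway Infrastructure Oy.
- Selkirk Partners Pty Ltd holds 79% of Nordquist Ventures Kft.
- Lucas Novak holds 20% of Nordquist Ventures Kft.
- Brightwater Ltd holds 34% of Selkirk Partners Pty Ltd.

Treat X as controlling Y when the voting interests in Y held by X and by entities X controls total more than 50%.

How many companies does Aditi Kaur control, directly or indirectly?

Aditi holds 100% of Northlake, so Aditi controls Northlake.
No other company's threshold is met.
Aditi controls 1 company.

1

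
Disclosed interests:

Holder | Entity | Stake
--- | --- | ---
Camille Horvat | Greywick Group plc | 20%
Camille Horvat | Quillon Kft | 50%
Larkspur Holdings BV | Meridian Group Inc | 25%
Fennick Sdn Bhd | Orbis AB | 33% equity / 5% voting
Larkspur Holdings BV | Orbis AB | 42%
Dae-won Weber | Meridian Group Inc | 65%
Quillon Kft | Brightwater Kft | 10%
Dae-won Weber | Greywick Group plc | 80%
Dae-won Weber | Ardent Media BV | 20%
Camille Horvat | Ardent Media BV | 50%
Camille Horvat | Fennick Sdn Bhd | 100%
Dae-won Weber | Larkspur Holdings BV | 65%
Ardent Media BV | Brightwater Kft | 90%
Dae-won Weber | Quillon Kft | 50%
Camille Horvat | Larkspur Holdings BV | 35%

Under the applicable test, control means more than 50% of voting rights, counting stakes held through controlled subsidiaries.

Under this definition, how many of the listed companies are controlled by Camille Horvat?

1

Camille holds 100% of Fennick, so Camille controls Fennick.
No other company's threshold is met.
Camille controls 1 company.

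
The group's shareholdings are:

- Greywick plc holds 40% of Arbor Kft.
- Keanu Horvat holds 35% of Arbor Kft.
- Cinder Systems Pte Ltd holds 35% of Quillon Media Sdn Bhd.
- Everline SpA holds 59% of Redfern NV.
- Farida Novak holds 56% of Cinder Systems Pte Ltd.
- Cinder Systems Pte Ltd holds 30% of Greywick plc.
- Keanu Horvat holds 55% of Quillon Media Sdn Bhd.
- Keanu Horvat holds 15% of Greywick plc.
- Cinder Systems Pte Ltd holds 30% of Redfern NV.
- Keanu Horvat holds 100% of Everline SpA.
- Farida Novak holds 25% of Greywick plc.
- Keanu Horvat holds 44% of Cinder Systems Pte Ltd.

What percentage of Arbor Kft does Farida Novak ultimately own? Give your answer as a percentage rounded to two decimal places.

Farida reaches Arbor along 2 paths.
Via Cinder → Greywick: 56% × 30% × 40% = 6.72%.
Via Greywick: 25% × 40% = 10%.
Total: 6.72% + 10% = 16.72%.

16.72%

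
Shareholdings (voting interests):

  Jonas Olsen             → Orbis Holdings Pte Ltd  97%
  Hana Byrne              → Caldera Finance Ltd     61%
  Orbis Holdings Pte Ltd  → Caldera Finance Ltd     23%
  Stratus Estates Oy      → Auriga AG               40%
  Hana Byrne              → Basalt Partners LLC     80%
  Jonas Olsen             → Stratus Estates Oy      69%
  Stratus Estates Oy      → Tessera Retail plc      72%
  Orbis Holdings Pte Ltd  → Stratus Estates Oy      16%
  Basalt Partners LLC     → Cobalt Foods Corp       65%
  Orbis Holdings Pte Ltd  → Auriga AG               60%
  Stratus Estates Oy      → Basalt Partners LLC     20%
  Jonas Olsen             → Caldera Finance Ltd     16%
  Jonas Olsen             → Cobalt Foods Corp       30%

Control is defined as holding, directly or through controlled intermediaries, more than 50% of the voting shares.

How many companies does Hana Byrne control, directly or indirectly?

3

Hana holds 61% of Caldera, so Hana controls Caldera.
Hana holds 80% of Basalt, so Hana controls Basalt.
Basalt holds 65% of Cobalt, so Hana controls Cobalt.
No other company's threshold is met.
Hana controls 3 companies.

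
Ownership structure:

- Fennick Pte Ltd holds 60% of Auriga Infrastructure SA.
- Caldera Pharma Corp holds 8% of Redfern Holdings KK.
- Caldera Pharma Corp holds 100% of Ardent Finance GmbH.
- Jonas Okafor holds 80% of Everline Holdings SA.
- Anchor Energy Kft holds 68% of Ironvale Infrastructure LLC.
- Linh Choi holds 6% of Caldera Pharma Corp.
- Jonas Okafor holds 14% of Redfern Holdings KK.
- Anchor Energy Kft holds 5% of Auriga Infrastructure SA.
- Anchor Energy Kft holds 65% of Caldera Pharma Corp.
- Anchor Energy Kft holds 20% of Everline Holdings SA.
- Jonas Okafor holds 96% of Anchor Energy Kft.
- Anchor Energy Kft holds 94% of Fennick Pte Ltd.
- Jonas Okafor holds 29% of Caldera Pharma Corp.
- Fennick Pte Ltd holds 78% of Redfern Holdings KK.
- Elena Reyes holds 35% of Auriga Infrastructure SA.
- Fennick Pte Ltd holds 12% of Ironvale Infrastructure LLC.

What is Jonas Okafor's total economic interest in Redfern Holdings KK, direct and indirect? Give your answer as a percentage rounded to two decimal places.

91.70%

Jonas reaches Redfern along 4 paths.
Via Anchor → Caldera: 96% × 65% × 8% = 4.992%.
Via Caldera: 29% × 8% = 2.32%.
Via Anchor → Fennick: 96% × 94% × 78% = 70.3872%.
Direct stake: 14% = 14%.
Total: 4.992% + 2.32% + 70.3872% + 14% = 91.6992%.
Rounded: 91.70%.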